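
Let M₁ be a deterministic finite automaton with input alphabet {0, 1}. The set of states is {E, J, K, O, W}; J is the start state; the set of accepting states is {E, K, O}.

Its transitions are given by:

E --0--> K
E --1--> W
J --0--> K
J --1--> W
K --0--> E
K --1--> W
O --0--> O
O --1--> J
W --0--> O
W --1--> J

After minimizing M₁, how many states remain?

All states are reachable from the start state.
Initial partition by acceptance: {E,K,O} | {J,W}.
The partition is now stable with 2 blocks: {E,K,O} | {J,W}.

2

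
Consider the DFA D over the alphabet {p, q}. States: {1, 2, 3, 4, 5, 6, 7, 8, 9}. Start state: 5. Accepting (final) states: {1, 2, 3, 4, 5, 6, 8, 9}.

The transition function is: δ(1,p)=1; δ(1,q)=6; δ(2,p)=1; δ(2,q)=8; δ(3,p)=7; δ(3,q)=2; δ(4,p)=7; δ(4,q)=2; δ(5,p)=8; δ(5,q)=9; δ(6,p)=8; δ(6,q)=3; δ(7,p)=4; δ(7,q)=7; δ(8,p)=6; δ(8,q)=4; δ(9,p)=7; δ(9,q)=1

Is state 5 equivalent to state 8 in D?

Yes

Every state is reachable, so we keep all 9.
Initial partition by acceptance: {1,2,3,4,5,6,8,9} | {7}.
Split {1,2,3,4,5,6,8,9} by δ(·,p) → {1,2,5,6,8} and {3,4,9}.
On input q, block {1,2,5,6,8} splits into {5,6,8} and {1,2}.
The partition is now stable with 4 blocks: {5,6,8} | {7} | {3,4,9} | {1,2}.
5 and 8 lie in the same block of the stable partition, so they are equivalent — no string distinguishes them.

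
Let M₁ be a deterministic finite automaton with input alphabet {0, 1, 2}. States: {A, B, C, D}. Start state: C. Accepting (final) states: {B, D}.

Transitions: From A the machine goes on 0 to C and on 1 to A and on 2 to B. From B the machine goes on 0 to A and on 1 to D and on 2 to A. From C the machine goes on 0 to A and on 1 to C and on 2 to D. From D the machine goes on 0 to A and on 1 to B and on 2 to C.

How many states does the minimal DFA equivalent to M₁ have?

2

Every state is reachable, so we keep all 4.
Start with accepting vs non-accepting: {B,D} | {A,C}.
Stable partition: {B,D} | {A,C} — 2 equivalence classes.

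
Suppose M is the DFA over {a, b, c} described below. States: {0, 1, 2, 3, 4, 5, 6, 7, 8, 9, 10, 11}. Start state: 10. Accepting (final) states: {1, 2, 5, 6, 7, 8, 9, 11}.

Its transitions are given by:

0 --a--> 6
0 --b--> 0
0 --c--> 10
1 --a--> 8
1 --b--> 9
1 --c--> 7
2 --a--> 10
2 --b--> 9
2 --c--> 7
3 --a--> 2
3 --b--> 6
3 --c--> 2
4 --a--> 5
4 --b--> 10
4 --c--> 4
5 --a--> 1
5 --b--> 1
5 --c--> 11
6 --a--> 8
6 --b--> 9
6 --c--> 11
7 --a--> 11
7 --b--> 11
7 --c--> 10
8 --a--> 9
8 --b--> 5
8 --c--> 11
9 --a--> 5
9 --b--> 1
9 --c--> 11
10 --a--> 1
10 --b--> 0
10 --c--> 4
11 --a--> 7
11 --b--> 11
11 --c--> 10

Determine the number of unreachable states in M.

Starting at 10 and following transitions, the reachable set is {0, 1, 4, 5, 6, 7, 8, 9, 10, 11}. That leaves 2, 3 unreachable — 2 in total.

2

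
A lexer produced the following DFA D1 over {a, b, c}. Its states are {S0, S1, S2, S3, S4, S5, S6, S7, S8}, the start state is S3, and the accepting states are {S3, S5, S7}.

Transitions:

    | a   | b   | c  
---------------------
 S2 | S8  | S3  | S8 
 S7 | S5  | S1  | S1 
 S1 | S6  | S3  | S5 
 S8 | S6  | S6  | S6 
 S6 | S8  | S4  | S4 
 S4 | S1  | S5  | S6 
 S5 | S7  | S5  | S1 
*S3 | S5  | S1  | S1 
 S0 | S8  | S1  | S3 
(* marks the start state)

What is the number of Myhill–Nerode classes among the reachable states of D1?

States {S0,S2} cannot be reached from the start state, so discard them.
Initial partition by acceptance: {S3,S5,S7} | {S1,S4,S6,S8}.
Refine {S3,S5,S7} on symbol b: members go to different blocks, giving {S3,S7} and {S5}.
Refine {S1,S4,S6,S8} on symbol b: members go to different blocks, giving {S6,S8} and {S1} and {S4}.
On input b, block {S6,S8} splits into {S6} and {S8}.
The partition is now stable with 6 blocks: {S3,S7} | {S6} | {S5} | {S1} | {S4} | {S8}.

6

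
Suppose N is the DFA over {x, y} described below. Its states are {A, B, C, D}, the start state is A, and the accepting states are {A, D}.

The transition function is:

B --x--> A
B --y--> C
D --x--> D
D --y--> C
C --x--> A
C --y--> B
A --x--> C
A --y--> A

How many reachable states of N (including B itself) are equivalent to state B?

2

Reachable states from the start: {A,B,C}. Unreachable: {D} — drop them.
Initial partition by acceptance: {A} | {B,C}.
The partition is now stable with 2 blocks: {A} | {B,C}.
The equivalence class containing B is {B,C}, of size 2.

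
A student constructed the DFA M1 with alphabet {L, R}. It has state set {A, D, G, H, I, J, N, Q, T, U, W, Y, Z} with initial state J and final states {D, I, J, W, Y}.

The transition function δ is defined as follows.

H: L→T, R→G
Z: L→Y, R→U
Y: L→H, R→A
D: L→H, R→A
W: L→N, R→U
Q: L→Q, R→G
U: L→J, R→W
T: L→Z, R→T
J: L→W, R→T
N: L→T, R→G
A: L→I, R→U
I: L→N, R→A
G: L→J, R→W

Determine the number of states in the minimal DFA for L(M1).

States {D,Q} cannot be reached from the start state, so discard them.
Start with accepting vs non-accepting: {I,J,W,Y} | {A,G,H,N,T,U,Z}.
Split {I,J,W,Y} by δ(·,L) → {I,W,Y} and {J}.
Split {A,G,H,N,T,U,Z} by δ(·,L) → {H,N,T} and {G,U} and {A,Z}.
Split {I,W,Y} by δ(·,R) → {I,Y} and {W}.
Refine {H,N,T} on symbol L: members go to different blocks, giving {H,N} and {T}.
No further refinement is possible. Final partition (7 blocks): {I,Y} | {H,N} | {J} | {G,U} | {A,Z} | {W} | {T}.

7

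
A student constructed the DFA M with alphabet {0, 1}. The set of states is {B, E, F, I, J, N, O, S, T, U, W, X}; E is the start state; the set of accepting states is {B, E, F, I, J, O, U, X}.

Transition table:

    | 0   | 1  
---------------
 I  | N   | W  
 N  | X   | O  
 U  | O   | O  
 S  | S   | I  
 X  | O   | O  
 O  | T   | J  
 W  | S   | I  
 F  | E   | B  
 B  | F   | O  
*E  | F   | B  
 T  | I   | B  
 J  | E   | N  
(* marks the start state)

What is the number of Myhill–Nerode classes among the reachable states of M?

States {U} cannot be reached from the start state, so discard them.
Start with accepting vs non-accepting: {B,E,F,I,J,O,X} | {N,S,T,W}.
Split {B,E,F,I,J,O,X} by δ(·,0) → {B,E,F,J,X} and {I,O}.
Split {B,E,F,J,X} by δ(·,0) → {B,E,F,J} and {X}.
On input 1, block {B,E,F,J} splits into {E,F} and {J} and {B}.
Split {N,S,T,W} by δ(·,0) → {S,W} and {N} and {T}.
On input 0, block {I,O} splits into {O} and {I}.
Stable partition: {E,F} | {S,W} | {O} | {X} | {J} | {B} | {N} | {T} | {I} — 9 equivalence classes.

9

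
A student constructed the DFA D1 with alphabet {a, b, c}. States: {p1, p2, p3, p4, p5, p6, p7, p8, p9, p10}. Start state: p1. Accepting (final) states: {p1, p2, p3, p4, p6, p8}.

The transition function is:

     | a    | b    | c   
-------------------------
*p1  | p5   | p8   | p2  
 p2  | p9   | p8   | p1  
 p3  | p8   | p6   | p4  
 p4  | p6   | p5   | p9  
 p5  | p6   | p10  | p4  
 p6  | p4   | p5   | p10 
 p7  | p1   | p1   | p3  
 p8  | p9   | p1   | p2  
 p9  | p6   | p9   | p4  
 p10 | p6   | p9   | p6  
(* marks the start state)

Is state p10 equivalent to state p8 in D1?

No

First remove the unreachable states {p3,p7}; 8 states remain.
Initial partition by acceptance: {p1,p2,p4,p6,p8} | {p5,p9,p10}.
On input a, block {p1,p2,p4,p6,p8} splits into {p1,p2,p8} and {p4,p6}.
No further refinement is possible. Final partition (3 blocks): {p1,p2,p8} | {p5,p9,p10} | {p4,p6}.
p10 and p8 end up in different blocks, so they are distinguishable. For instance, the string 'ε' is accepted from only p8.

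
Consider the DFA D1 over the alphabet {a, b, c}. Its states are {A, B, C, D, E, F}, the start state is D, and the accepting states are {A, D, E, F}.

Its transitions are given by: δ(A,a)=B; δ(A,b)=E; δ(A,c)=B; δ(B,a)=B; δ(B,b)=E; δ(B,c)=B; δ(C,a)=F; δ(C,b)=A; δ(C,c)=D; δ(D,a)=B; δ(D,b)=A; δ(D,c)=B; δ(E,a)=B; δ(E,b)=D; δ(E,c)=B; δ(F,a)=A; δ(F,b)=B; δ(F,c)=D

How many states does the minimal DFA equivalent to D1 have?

2

Reachable states from the start: {A,B,D,E}. Unreachable: {C,F} — drop them.
Start with accepting vs non-accepting: {A,D,E} | {B}.
The partition is now stable with 2 blocks: {A,D,E} | {B}.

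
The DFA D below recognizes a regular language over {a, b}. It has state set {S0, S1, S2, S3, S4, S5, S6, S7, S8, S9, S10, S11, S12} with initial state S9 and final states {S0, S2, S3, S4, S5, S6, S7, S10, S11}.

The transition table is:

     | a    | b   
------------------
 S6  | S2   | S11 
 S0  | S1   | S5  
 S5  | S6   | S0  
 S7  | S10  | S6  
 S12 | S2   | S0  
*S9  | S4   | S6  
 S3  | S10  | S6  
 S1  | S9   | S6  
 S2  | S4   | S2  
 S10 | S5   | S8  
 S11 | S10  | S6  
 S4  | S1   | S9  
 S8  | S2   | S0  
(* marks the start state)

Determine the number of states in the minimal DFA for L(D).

States {S3,S7,S12} cannot be reached from the start state, so discard them.
Initial partition by acceptance: {S0,S2,S4,S5,S6,S10,S11} | {S1,S8,S9}.
On input a, block {S0,S2,S4,S5,S6,S10,S11} splits into {S2,S5,S6,S10,S11} and {S0,S4}.
Refine {S2,S5,S6,S10,S11} on symbol a: members go to different blocks, giving {S5,S6,S10,S11} and {S2}.
On input a, block {S5,S6,S10,S11} splits into {S5,S10,S11} and {S6}.
Refine {S5,S10,S11} on symbol a: members go to different blocks, giving {S10,S11} and {S5}.
Split {S10,S11} by δ(·,a) → {S10} and {S11}.
Refine {S1,S8,S9} on symbol a: members go to different blocks, giving {S1} and {S8} and {S9}.
On input b, block {S0,S4} splits into {S0} and {S4}.
No further refinement is possible. Final partition (10 blocks): {S10} | {S1} | {S0} | {S2} | {S6} | {S5} | {S11} | {S8} | {S9} | {S4}.

10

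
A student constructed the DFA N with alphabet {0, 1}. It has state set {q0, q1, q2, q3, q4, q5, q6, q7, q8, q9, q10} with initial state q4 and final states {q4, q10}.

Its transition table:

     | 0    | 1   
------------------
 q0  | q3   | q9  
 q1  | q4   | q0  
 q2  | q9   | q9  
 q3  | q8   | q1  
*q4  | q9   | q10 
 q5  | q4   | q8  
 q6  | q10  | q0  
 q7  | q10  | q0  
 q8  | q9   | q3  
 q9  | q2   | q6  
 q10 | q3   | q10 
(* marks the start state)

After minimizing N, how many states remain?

4

States {q5,q7} cannot be reached from the start state, so discard them.
P0 = {q4,q10} | {q0,q1,q2,q3,q6,q8,q9}.
On input 0, block {q0,q1,q2,q3,q6,q8,q9} splits into {q0,q2,q3,q8,q9} and {q1,q6}.
On input 1, block {q0,q2,q3,q8,q9} splits into {q0,q2,q8} and {q3,q9}.
No further refinement is possible. Final partition (4 blocks): {q4,q10} | {q0,q2,q8} | {q1,q6} | {q3,q9}.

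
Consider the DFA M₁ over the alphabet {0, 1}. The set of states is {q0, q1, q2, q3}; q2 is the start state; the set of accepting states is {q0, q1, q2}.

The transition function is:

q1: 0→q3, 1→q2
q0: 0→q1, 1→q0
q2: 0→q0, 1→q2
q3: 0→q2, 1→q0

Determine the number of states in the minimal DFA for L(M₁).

4

Every state is reachable, so we keep all 4.
Initial partition by acceptance: {q0,q1,q2} | {q3}.
Refine {q0,q1,q2} on symbol 0: members go to different blocks, giving {q0,q2} and {q1}.
On input 0, block {q0,q2} splits into {q0} and {q2}.
The partition is now stable with 4 blocks: {q0} | {q3} | {q1} | {q2}.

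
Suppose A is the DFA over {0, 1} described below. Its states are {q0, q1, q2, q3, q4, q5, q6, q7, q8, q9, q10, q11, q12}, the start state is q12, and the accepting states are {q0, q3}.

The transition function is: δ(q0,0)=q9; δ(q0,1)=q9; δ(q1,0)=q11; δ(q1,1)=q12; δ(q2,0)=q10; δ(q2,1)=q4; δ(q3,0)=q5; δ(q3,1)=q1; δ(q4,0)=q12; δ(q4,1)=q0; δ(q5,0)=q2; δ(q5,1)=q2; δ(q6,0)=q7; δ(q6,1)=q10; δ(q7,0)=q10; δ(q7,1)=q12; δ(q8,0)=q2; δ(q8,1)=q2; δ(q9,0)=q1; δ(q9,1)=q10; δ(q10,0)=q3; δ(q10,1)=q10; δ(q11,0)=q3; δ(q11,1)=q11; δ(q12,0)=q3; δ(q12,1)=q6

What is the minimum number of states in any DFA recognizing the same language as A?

First remove the unreachable states {q8}; 12 states remain.
P0 = {q0,q3} | {q1,q2,q4,q5,q6,q7,q9,q10,q11,q12}.
Refine {q1,q2,q4,q5,q6,q7,q9,q10,q11,q12} on symbol 0: members go to different blocks, giving {q1,q2,q4,q5,q6,q7,q9} and {q10,q11,q12}.
On input 0, block {q1,q2,q4,q5,q6,q7,q9} splits into {q1,q2,q4,q7} and {q5,q6,q9}.
Refine {q0,q3} on symbol 1: members go to different blocks, giving {q0} and {q3}.
Split {q1,q2,q4,q7} by δ(·,1) → {q1,q7} and {q2} and {q4}.
Refine {q10,q11,q12} on symbol 1: members go to different blocks, giving {q10,q11} and {q12}.
Refine {q5,q6,q9} on symbol 0: members go to different blocks, giving {q6,q9} and {q5}.
Stable partition: {q0} | {q1,q7} | {q10,q11} | {q6,q9} | {q3} | {q2} | {q4} | {q12} | {q5} — 9 equivalence classes.

9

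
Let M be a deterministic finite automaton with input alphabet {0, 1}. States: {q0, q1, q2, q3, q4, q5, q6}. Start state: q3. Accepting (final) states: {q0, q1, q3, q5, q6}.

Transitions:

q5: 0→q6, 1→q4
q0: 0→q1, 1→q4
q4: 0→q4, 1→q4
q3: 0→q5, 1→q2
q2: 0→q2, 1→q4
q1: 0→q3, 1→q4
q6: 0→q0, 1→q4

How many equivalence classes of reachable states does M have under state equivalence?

2

Initial partition by acceptance: {q0,q1,q3,q5,q6} | {q2,q4}.
No further refinement is possible. Final partition (2 blocks): {q0,q1,q3,q5,q6} | {q2,q4}.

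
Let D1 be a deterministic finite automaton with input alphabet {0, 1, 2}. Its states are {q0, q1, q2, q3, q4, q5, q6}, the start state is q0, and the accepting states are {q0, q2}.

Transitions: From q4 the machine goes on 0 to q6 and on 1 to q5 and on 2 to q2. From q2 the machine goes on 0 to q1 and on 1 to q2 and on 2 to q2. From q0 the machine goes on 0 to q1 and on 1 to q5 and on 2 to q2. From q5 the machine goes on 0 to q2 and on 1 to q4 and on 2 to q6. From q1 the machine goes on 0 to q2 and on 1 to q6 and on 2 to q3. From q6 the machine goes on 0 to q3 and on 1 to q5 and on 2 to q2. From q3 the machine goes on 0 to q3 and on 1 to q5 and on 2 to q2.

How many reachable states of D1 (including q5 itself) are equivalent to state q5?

2

Every state is reachable, so we keep all 7.
Start with accepting vs non-accepting: {q0,q2} | {q1,q3,q4,q5,q6}.
Refine {q0,q2} on symbol 1: members go to different blocks, giving {q0} and {q2}.
On input 0, block {q1,q3,q4,q5,q6} splits into {q3,q4,q6} and {q1,q5}.
No further refinement is possible. Final partition (4 blocks): {q0} | {q3,q4,q6} | {q2} | {q1,q5}.
State q5 belongs to the block {q1,q5}, which has 2 states.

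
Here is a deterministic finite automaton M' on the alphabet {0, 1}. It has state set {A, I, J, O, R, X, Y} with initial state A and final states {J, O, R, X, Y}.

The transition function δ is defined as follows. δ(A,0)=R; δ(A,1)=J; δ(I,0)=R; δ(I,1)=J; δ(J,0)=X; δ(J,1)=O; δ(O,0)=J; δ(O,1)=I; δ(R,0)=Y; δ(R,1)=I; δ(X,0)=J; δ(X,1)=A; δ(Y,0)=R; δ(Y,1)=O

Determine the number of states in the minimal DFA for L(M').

3

Every state is reachable, so we keep all 7.
Initial partition by acceptance: {J,O,R,X,Y} | {A,I}.
On input 1, block {J,O,R,X,Y} splits into {O,R,X} and {J,Y}.
No further refinement is possible. Final partition (3 blocks): {O,R,X} | {A,I} | {J,Y}.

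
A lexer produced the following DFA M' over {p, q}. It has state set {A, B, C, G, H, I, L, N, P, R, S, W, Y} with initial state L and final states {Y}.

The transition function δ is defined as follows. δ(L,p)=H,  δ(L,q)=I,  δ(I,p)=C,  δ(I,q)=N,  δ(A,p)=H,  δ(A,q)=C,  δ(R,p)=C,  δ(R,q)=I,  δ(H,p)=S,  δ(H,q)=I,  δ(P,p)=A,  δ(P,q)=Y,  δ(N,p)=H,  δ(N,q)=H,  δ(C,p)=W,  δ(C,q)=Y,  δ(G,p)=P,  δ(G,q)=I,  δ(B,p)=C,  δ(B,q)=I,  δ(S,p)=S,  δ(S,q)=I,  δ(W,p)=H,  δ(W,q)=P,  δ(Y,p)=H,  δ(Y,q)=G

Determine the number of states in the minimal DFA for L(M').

7

States {B,R} cannot be reached from the start state, so discard them.
P0 = {Y} | {A,C,G,H,I,L,N,P,S,W}.
On input q, block {A,C,G,H,I,L,N,P,S,W} splits into {A,G,H,I,L,N,S,W} and {C,P}.
On input p, block {A,G,H,I,L,N,S,W} splits into {A,H,L,N,S,W} and {G,I}.
Split {A,H,L,N,S,W} by δ(·,q) → {H,L,S} and {A,W} and {N}.
Refine {G,I} on symbol q: members go to different blocks, giving {I} and {G}.
The partition is now stable with 7 blocks: {Y} | {H,L,S} | {C,P} | {I} | {A,W} | {N} | {G}.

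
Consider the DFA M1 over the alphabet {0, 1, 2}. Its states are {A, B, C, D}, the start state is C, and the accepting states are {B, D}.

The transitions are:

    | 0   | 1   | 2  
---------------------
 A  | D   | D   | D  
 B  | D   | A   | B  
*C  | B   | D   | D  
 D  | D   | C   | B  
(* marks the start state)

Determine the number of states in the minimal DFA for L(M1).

2

P0 = {B,D} | {A,C}.
The partition is now stable with 2 blocks: {B,D} | {A,C}.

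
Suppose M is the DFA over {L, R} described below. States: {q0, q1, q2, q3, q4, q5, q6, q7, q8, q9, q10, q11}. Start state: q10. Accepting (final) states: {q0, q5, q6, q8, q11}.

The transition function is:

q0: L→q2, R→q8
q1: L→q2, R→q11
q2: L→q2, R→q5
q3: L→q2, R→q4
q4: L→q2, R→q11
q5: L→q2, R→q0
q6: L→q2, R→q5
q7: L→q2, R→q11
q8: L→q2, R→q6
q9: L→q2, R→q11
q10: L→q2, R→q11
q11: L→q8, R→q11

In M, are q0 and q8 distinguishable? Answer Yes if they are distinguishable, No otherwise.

First remove the unreachable states {q1,q3,q4,q7,q9}; 7 states remain.
Start with accepting vs non-accepting: {q0,q5,q6,q8,q11} | {q2,q10}.
Refine {q0,q5,q6,q8,q11} on symbol L: members go to different blocks, giving {q0,q5,q6,q8} and {q11}.
Refine {q2,q10} on symbol R: members go to different blocks, giving {q2} and {q10}.
No further refinement is possible. Final partition (4 blocks): {q0,q5,q6,q8} | {q2} | {q11} | {q10}.
q0 and q8 lie in the same block of the stable partition, so they are equivalent — no string distinguishes them.

No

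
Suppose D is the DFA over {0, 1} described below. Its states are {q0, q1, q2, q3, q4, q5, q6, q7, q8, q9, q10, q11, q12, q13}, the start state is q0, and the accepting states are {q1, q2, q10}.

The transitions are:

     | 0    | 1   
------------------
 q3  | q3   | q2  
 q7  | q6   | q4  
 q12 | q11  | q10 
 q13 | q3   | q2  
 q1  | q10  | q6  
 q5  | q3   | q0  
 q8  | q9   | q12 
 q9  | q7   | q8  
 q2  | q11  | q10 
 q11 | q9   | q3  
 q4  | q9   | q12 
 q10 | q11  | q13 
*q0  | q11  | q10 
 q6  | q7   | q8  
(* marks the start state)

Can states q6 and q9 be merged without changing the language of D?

Yes

Reachable states from the start: {q0,q2,q3,q4,q6,q7,q8,q9,q10,q11,q12,q13}. Unreachable: {q1,q5} — drop them.
P0 = {q2,q10} | {q0,q3,q4,q6,q7,q8,q9,q11,q12,q13}.
Refine {q2,q10} on symbol 1: members go to different blocks, giving {q2} and {q10}.
On input 1, block {q0,q3,q4,q6,q7,q8,q9,q11,q12,q13} splits into {q4,q6,q7,q8,q9,q11} and {q0,q12} and {q3,q13}.
Split {q4,q6,q7,q8,q9,q11} by δ(·,1) → {q6,q7,q9} and {q4,q8} and {q11}.
The partition is now stable with 7 blocks: {q2} | {q6,q7,q9} | {q10} | {q0,q12} | {q3,q13} | {q4,q8} | {q11}.
q6 and q9 lie in the same block of the stable partition, so they are equivalent — no string distinguishes them.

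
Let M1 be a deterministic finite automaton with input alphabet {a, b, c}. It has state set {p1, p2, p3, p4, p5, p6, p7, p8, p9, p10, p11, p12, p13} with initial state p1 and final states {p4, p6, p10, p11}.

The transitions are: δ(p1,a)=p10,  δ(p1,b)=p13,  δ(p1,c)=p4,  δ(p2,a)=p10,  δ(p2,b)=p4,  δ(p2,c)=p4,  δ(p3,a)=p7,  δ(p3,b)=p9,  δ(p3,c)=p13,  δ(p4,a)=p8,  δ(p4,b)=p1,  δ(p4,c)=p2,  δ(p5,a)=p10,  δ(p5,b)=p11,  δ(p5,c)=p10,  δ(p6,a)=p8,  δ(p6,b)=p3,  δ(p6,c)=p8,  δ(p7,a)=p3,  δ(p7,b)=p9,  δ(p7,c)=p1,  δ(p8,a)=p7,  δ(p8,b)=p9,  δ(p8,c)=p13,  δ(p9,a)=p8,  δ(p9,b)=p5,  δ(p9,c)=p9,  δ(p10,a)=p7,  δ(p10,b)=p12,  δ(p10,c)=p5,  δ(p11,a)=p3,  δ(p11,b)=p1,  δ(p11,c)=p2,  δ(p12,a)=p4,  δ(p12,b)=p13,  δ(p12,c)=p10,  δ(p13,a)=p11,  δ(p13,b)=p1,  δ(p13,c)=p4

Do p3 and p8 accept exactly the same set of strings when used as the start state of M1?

Yes

First remove the unreachable states {p6}; 12 states remain.
Start with accepting vs non-accepting: {p4,p10,p11} | {p1,p2,p3,p5,p7,p8,p9,p12,p13}.
Split {p1,p2,p3,p5,p7,p8,p9,p12,p13} by δ(·,a) → {p1,p2,p5,p12,p13} and {p3,p7,p8,p9}.
Split {p1,p2,p5,p12,p13} by δ(·,b) → {p1,p12,p13} and {p2,p5}.
Split {p3,p7,p8,p9} by δ(·,b) → {p3,p7,p8} and {p9}.
The partition is now stable with 5 blocks: {p4,p10,p11} | {p1,p12,p13} | {p3,p7,p8} | {p2,p5} | {p9}.
p3 and p8 lie in the same block of the stable partition, so they are equivalent — no string distinguishes them.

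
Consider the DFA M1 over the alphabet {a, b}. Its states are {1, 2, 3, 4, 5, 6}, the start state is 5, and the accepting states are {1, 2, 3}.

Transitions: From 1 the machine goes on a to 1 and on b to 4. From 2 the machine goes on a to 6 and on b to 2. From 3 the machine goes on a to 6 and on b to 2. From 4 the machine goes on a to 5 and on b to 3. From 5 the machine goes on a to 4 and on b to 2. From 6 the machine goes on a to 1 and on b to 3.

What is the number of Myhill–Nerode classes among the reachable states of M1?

4

Start with accepting vs non-accepting: {1,2,3} | {4,5,6}.
On input a, block {1,2,3} splits into {2,3} and {1}.
Split {4,5,6} by δ(·,a) → {4,5} and {6}.
Stable partition: {2,3} | {4,5} | {1} | {6} — 4 equivalence classes.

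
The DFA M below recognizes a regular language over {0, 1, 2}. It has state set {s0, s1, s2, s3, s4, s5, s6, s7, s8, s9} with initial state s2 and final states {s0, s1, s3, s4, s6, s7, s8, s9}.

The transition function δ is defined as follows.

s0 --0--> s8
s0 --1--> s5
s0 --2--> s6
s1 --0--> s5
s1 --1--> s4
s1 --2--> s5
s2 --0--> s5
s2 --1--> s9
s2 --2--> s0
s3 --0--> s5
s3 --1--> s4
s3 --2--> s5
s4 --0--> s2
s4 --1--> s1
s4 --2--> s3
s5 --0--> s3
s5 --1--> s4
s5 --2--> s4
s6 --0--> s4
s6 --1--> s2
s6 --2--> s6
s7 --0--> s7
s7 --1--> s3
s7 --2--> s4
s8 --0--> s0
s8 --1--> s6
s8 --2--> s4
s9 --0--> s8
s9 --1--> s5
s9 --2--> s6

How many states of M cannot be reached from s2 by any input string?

1

Starting at s2 and following transitions, the reachable set is {s0, s1, s2, s3, s4, s5, s6, s8, s9}. That leaves s7 unreachable — 1 in total.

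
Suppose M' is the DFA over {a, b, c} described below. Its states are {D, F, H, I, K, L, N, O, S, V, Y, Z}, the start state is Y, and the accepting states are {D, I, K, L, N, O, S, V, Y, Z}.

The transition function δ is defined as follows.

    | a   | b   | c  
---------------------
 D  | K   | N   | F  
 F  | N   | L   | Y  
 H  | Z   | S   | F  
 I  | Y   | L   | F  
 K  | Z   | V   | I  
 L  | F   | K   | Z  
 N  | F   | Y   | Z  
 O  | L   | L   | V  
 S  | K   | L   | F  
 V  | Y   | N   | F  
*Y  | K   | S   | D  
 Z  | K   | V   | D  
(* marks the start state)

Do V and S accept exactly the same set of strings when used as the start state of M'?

Reachable states from the start: {D,F,I,K,L,N,S,V,Y,Z}. Unreachable: {H,O} — drop them.
P0 = {D,I,K,L,N,S,V,Y,Z} | {F}.
On input a, block {D,I,K,L,N,S,V,Y,Z} splits into {D,I,K,S,V,Y,Z} and {L,N}.
Refine {D,I,K,S,V,Y,Z} on symbol b: members go to different blocks, giving {D,I,S,V} and {K,Y,Z}.
No further refinement is possible. Final partition (4 blocks): {D,I,S,V} | {F} | {L,N} | {K,Y,Z}.
V and S lie in the same block of the stable partition, so they are equivalent — no string distinguishes them.

Yes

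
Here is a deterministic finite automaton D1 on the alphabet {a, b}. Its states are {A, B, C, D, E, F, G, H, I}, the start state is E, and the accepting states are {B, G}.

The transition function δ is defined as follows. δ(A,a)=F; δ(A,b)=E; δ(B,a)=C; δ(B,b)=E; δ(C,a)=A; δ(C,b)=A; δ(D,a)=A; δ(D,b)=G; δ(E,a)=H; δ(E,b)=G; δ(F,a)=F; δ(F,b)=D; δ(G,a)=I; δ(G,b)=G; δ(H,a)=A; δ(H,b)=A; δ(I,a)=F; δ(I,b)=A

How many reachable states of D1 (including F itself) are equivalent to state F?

1

States {B,C} cannot be reached from the start state, so discard them.
Start with accepting vs non-accepting: {G} | {A,D,E,F,H,I}.
Refine {A,D,E,F,H,I} on symbol b: members go to different blocks, giving {A,F,H,I} and {D,E}.
Refine {A,F,H,I} on symbol b: members go to different blocks, giving {A,F} and {H,I}.
Split {D,E} by δ(·,a) → {D} and {E}.
On input b, block {A,F} splits into {A} and {F}.
On input a, block {H,I} splits into {H} and {I}.
No further refinement is possible. Final partition (7 blocks): {G} | {A} | {D} | {H} | {E} | {F} | {I}.
The equivalence class containing F is {F}, of size 1.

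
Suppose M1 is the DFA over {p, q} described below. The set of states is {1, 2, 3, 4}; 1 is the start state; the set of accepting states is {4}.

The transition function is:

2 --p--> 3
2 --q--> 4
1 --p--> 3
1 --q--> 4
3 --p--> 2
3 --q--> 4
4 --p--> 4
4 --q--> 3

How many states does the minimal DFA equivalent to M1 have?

2

Every state is reachable, so we keep all 4.
Start with accepting vs non-accepting: {4} | {1,2,3}.
No further refinement is possible. Final partition (2 blocks): {4} | {1,2,3}.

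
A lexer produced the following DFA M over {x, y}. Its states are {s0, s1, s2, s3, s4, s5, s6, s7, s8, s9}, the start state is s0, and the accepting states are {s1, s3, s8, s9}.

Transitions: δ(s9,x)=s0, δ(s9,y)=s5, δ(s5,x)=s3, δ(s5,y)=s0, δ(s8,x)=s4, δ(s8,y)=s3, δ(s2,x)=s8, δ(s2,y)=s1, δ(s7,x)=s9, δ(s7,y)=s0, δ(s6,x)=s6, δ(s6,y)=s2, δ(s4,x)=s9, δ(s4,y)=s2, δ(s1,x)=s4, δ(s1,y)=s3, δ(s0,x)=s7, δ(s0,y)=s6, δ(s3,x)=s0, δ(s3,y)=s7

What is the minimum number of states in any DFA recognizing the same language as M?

7

All states are reachable from the start state.
P0 = {s1,s3,s8,s9} | {s0,s2,s4,s5,s6,s7}.
Split {s1,s3,s8,s9} by δ(·,y) → {s1,s8} and {s3,s9}.
Refine {s0,s2,s4,s5,s6,s7} on symbol x: members go to different blocks, giving {s4,s5,s7} and {s0,s6} and {s2}.
Refine {s4,s5,s7} on symbol y: members go to different blocks, giving {s5,s7} and {s4}.
On input x, block {s0,s6} splits into {s0} and {s6}.
Stable partition: {s1,s8} | {s5,s7} | {s3,s9} | {s0} | {s2} | {s4} | {s6} — 7 equivalence classes.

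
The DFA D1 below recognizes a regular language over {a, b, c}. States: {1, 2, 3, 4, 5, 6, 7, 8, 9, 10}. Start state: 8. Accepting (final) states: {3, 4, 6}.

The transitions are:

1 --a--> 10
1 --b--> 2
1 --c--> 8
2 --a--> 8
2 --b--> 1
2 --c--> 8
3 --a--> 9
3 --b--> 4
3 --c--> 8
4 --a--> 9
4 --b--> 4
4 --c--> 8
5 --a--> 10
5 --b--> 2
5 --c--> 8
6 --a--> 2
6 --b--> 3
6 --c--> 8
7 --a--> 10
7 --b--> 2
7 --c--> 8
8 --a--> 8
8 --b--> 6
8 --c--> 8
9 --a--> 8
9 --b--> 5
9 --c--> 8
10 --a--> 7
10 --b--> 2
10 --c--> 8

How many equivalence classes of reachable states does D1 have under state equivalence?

4

Start with accepting vs non-accepting: {3,4,6} | {1,2,5,7,8,9,10}.
On input b, block {1,2,5,7,8,9,10} splits into {1,2,5,7,9,10} and {8}.
On input a, block {1,2,5,7,9,10} splits into {1,5,7,10} and {2,9}.
Stable partition: {3,4,6} | {1,5,7,10} | {8} | {2,9} — 4 equivalence classes.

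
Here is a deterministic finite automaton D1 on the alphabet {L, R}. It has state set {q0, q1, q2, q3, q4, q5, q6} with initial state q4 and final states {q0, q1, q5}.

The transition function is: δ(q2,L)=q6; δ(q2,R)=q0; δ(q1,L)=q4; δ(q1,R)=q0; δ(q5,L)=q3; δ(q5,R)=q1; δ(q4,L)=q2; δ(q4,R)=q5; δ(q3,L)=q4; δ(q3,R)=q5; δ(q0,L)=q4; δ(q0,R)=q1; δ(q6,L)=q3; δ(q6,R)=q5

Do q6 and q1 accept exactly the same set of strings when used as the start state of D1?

No

P0 = {q0,q1,q5} | {q2,q3,q4,q6}.
Stable partition: {q0,q1,q5} | {q2,q3,q4,q6} — 2 equivalence classes.
q6 and q1 end up in different blocks, so they are distinguishable. For instance, the string 'ε' is accepted from only q1.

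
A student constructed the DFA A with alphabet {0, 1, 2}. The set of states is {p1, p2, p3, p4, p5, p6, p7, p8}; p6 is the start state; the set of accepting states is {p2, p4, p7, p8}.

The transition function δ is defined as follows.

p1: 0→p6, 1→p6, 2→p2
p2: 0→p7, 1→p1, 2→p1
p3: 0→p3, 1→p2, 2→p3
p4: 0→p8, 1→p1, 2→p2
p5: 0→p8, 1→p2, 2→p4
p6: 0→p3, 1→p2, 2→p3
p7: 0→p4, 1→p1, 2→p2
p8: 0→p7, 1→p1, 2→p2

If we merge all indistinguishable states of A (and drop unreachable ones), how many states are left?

First remove the unreachable states {p5}; 7 states remain.
P0 = {p2,p4,p7,p8} | {p1,p3,p6}.
Refine {p2,p4,p7,p8} on symbol 2: members go to different blocks, giving {p4,p7,p8} and {p2}.
Refine {p1,p3,p6} on symbol 1: members go to different blocks, giving {p3,p6} and {p1}.
No further refinement is possible. Final partition (4 blocks): {p4,p7,p8} | {p3,p6} | {p2} | {p1}.

4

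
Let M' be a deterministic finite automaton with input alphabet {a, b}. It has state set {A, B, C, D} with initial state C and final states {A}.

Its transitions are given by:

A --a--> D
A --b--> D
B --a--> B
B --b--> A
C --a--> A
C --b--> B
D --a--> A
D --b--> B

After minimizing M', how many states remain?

Start with accepting vs non-accepting: {A} | {B,C,D}.
Split {B,C,D} by δ(·,a) → {C,D} and {B}.
The partition is now stable with 3 blocks: {A} | {C,D} | {B}.

3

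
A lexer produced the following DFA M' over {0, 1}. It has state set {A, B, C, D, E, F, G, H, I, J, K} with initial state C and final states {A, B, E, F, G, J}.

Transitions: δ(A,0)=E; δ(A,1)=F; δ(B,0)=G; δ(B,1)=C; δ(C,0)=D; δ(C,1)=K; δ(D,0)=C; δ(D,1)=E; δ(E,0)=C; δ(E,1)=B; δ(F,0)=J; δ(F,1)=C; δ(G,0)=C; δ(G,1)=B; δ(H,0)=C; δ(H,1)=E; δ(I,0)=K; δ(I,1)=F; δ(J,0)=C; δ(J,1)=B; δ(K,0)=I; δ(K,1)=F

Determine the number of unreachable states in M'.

Starting at C and following transitions, the reachable set is {B, C, D, E, F, G, I, J, K}. That leaves A, H unreachable — 2 in total.

2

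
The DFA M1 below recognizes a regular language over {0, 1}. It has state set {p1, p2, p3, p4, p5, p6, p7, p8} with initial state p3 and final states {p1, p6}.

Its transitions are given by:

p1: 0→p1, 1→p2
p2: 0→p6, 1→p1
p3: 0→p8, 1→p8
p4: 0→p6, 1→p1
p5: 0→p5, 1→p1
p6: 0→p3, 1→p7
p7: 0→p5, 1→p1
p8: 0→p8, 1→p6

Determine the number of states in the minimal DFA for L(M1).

6

First remove the unreachable states {p4}; 7 states remain.
Initial partition by acceptance: {p1,p6} | {p2,p3,p5,p7,p8}.
Split {p1,p6} by δ(·,0) → {p1} and {p6}.
Split {p2,p3,p5,p7,p8} by δ(·,0) → {p3,p5,p7,p8} and {p2}.
Split {p3,p5,p7,p8} by δ(·,1) → {p5,p7} and {p3} and {p8}.
The partition is now stable with 6 blocks: {p1} | {p5,p7} | {p6} | {p2} | {p3} | {p8}.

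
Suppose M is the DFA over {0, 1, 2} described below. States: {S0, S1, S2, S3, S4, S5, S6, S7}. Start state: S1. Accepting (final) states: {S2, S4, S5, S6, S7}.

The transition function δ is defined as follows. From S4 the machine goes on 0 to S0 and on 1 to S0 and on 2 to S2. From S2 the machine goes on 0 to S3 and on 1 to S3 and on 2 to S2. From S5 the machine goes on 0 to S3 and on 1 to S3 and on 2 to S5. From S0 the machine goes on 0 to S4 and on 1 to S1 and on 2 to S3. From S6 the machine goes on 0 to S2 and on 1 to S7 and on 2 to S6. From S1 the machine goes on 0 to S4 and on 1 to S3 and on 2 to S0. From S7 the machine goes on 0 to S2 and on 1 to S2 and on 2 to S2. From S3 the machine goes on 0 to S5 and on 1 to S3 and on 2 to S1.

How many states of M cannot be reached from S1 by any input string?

No path from S1 leads to S6, S7; the other 6 states are all reachable.

2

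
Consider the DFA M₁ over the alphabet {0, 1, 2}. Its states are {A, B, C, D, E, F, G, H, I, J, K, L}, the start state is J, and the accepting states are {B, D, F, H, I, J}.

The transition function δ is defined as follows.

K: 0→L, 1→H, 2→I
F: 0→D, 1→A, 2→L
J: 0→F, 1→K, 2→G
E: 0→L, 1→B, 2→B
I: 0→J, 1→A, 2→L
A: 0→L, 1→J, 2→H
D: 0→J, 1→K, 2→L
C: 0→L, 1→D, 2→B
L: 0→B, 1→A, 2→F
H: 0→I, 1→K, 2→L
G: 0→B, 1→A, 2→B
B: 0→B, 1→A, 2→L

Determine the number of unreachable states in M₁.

No path from J leads to C, E; the other 10 states are all reachable.

2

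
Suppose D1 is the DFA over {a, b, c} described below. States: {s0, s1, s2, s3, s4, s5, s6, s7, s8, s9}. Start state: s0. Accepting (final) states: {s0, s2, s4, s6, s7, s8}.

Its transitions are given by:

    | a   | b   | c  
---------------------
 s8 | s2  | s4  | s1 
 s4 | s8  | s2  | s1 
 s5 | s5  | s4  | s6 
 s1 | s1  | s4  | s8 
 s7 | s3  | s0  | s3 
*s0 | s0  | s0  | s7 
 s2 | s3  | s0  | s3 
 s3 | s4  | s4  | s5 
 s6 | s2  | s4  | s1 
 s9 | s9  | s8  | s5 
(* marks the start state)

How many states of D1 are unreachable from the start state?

No path from s0 leads to s9; the other 9 states are all reachable.

1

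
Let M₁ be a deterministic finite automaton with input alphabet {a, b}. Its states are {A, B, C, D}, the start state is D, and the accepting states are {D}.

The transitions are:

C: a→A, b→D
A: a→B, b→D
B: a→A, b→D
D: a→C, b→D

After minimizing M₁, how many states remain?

2

All states are reachable from the start state.
Initial partition by acceptance: {D} | {A,B,C}.
No further refinement is possible. Final partition (2 blocks): {D} | {A,B,C}.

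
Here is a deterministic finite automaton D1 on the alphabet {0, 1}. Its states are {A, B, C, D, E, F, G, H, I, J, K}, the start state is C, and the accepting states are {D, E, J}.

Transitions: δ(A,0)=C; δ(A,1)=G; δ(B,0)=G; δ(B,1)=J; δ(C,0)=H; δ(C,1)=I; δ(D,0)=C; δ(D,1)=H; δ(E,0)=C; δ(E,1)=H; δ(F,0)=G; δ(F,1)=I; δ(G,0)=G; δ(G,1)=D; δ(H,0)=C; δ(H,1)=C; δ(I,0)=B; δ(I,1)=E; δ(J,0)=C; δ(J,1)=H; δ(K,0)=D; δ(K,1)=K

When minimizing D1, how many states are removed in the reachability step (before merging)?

Starting at C and following transitions, the reachable set is {B, C, D, E, G, H, I, J}. That leaves A, F, K unreachable — 3 in total.

3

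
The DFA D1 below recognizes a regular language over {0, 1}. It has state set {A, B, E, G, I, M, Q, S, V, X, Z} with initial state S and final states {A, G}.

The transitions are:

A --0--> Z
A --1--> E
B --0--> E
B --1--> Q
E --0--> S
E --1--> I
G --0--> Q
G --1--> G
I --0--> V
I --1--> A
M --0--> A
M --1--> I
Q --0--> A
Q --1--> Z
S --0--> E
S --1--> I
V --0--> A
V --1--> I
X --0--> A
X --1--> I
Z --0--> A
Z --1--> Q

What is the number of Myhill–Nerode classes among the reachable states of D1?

First remove the unreachable states {B,G,M,X}; 7 states remain.
Initial partition by acceptance: {A} | {E,I,Q,S,V,Z}.
Split {E,I,Q,S,V,Z} by δ(·,0) → {Q,V,Z} and {E,I,S}.
Refine {Q,V,Z} on symbol 1: members go to different blocks, giving {Q,Z} and {V}.
Split {E,I,S} by δ(·,0) → {E,S} and {I}.
Stable partition: {A} | {Q,Z} | {E,S} | {V} | {I} — 5 equivalence classes.

5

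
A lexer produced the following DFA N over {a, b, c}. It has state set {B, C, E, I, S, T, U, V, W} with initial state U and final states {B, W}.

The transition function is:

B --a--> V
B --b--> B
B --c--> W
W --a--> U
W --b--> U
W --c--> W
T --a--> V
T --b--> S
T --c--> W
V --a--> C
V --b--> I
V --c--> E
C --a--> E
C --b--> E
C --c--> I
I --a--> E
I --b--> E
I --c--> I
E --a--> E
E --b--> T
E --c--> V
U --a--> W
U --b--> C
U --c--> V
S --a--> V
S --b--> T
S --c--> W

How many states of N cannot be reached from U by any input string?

BFS from U reaches {C, E, I, S, T, U, V, W}; the 1 state(s) B are never visited.

1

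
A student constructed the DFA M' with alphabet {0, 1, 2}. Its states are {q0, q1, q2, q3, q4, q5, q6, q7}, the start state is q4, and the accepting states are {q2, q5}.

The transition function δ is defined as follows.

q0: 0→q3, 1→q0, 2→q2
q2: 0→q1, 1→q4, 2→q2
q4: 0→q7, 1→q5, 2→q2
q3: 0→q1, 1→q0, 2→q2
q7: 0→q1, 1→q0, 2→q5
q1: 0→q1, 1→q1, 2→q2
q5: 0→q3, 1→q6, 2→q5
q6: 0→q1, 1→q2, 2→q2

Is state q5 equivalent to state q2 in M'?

All states are reachable from the start state.
Start with accepting vs non-accepting: {q2,q5} | {q0,q1,q3,q4,q6,q7}.
Split {q0,q1,q3,q4,q6,q7} by δ(·,1) → {q0,q1,q3,q7} and {q4,q6}.
Stable partition: {q2,q5} | {q0,q1,q3,q7} | {q4,q6} — 3 equivalence classes.
q5 and q2 lie in the same block of the stable partition, so they are equivalent — no string distinguishes them.

Yes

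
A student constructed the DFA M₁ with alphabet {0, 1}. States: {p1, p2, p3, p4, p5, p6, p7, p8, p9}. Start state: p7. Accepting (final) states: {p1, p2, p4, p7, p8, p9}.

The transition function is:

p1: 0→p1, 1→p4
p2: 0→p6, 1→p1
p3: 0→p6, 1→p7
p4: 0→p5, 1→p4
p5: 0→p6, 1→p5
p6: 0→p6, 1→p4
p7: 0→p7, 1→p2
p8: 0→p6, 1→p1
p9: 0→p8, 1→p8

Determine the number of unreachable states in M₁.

No path from p7 leads to p3, p8, p9; the other 6 states are all reachable.

3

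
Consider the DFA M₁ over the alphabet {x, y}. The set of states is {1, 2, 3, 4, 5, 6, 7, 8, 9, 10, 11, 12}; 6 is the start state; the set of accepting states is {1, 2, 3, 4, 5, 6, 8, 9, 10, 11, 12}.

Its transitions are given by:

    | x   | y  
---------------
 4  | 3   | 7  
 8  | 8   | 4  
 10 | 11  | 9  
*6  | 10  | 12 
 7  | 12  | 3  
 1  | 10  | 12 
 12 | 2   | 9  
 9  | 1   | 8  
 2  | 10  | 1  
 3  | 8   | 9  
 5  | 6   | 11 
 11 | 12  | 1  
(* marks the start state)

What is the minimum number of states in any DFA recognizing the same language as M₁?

8

Reachable states from the start: {1,2,3,4,6,7,8,9,10,11,12}. Unreachable: {5} — drop them.
Initial partition by acceptance: {1,2,3,4,6,8,9,10,11,12} | {7}.
On input y, block {1,2,3,4,6,8,9,10,11,12} splits into {1,2,3,6,8,9,10,11,12} and {4}.
On input y, block {1,2,3,6,8,9,10,11,12} splits into {1,2,3,6,9,10,11,12} and {8}.
Split {1,2,3,6,9,10,11,12} by δ(·,x) → {1,2,6,9,10,11,12} and {3}.
On input y, block {1,2,6,9,10,11,12} splits into {1,2,6,10,11,12} and {9}.
Split {1,2,6,10,11,12} by δ(·,y) → {1,2,6,11} and {10,12}.
Refine {1,2,6,11} on symbol y: members go to different blocks, giving {1,6} and {2,11}.
No further refinement is possible. Final partition (8 blocks): {1,6} | {7} | {4} | {8} | {3} | {9} | {10,12} | {2,11}.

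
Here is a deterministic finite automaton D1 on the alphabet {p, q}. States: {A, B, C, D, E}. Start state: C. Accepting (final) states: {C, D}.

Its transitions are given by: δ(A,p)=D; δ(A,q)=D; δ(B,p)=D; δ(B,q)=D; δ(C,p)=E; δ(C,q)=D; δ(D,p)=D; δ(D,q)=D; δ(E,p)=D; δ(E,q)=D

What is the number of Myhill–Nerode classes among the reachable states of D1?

First remove the unreachable states {A,B}; 3 states remain.
Initial partition by acceptance: {C,D} | {E}.
On input p, block {C,D} splits into {C} and {D}.
Stable partition: {C} | {E} | {D} — 3 equivalence classes.

3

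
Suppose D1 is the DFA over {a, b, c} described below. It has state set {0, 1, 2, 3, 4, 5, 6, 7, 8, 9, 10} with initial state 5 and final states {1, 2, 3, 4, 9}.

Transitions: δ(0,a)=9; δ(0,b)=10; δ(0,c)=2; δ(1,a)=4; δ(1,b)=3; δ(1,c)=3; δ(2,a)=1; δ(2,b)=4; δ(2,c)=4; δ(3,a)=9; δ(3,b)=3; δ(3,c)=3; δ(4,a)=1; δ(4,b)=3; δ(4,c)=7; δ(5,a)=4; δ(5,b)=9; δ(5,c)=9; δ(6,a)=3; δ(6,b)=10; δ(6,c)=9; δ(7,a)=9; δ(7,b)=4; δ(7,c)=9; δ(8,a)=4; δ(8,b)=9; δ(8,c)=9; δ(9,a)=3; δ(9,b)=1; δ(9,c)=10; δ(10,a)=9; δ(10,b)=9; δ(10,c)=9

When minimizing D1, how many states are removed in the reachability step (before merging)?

BFS from 5 reaches {1, 3, 4, 5, 7, 9, 10}; the 4 state(s) 0, 2, 6, 8 are never visited.

4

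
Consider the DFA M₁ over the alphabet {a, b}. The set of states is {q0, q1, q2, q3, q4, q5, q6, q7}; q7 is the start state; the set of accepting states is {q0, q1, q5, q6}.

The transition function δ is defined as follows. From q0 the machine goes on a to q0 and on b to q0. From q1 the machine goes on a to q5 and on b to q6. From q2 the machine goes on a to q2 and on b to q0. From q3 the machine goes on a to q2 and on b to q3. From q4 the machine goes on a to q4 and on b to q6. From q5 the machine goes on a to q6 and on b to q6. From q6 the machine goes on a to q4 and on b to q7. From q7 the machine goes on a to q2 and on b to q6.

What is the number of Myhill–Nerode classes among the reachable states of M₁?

5

States {q1,q3,q5} cannot be reached from the start state, so discard them.
Initial partition by acceptance: {q0,q6} | {q2,q4,q7}.
On input a, block {q0,q6} splits into {q0} and {q6}.
Split {q2,q4,q7} by δ(·,b) → {q4,q7} and {q2}.
Split {q4,q7} by δ(·,a) → {q4} and {q7}.
The partition is now stable with 5 blocks: {q0} | {q4} | {q6} | {q2} | {q7}.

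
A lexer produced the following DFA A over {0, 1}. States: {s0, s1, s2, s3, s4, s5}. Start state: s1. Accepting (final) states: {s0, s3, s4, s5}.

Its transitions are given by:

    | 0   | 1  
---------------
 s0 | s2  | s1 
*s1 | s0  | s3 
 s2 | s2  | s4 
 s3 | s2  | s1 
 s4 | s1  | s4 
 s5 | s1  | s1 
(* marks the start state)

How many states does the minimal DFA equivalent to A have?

4

First remove the unreachable states {s5}; 5 states remain.
Initial partition by acceptance: {s0,s3,s4} | {s1,s2}.
Refine {s0,s3,s4} on symbol 1: members go to different blocks, giving {s0,s3} and {s4}.
Refine {s1,s2} on symbol 0: members go to different blocks, giving {s1} and {s2}.
Stable partition: {s0,s3} | {s1} | {s4} | {s2} — 4 equivalence classes.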